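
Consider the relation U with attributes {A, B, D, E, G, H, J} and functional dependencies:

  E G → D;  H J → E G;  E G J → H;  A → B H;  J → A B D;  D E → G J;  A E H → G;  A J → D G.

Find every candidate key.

{J}⁺: J→ABD adds A, B, D; AJ→DG adds G; A→BH adds H; HJ→EG adds E → {A, B, D, E, G, H, J}.
{A, E}⁺: A→BH adds B, H; AEH→G adds G; EG→D adds D; DE→GJ adds J → {A, B, D, E, G, H, J}.
{D, E}⁺: DE→GJ adds G, J; EGJ→H adds H; J→ABD adds A, B → {A, B, D, E, G, H, J}.
{E, G}⁺: EG→D adds D; DE→GJ adds J; EGJ→H adds H; J→ABD adds A, B → {A, B, D, E, G, H, J}.

(J), (A, E), (D, E), (E, G)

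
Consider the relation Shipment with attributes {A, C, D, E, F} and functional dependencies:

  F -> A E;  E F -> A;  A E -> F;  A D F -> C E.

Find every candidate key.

Attribute D never appears on the right-hand side of any dependency, so D must belong to every candidate key.
{D}⁺ = {D}, which is not all of the schema, so we must add further attributes.
{D, F}⁺: F→AE adds A, E; ADF→CE adds C → {A, C, D, E, F}. Minimal: {F}⁺ = {A, E, F}; {D}⁺ = {D} — none reach the full schema.
{A, D, E}⁺: AE→F adds F; ADF→CE adds C → {A, C, D, E, F}. Minimal: {D, E}⁺ = {D, E}; {A, E}⁺ = {A, E, F}; {A, D}⁺ = {A, D} — none reach the full schema.

{D, F}, {A, D, E}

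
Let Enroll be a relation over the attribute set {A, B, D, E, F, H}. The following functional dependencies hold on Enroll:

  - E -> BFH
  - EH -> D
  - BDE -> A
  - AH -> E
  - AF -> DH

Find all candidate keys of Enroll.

(E), (A, F), (A, H)

{E}⁺: E→BFH adds B, F, H; EH→D adds D; BDE→A adds A → {A, B, D, E, F, H}.
{A, F}⁺: AF→DH adds D, H; AH→E adds E; E→BFH adds B → {A, B, D, E, F, H}. Minimal: {F}⁺ = {F}; {A}⁺ = {A} — none reach the full schema.
{A, H}⁺: AH→E adds E; E→BFH adds B, F; EH→D adds D → {A, B, D, E, F, H}. Minimal: {H}⁺ = {H}; {A}⁺ = {A} — none reach the full schema.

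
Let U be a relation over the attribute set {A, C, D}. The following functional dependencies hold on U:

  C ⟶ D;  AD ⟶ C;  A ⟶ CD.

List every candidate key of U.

(A)

Attribute A never appears on the right-hand side of any dependency, so A must belong to every candidate key.
{A}⁺ = {A, C, D}, which is all of the schema, so {A} is the only candidate key.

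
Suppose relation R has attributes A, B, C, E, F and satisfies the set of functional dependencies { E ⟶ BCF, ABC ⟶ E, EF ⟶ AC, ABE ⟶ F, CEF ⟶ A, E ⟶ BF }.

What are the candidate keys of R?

{E}, {A, B, C}

{E}⁺: E→BCF adds B, C, F; EF→AC adds A → {A, B, C, E, F}.
{A, B, C}⁺: ABC→E adds E; ABE→F adds F → {A, B, C, E, F}. Minimal: {B, C}⁺ = {B, C}; {A, C}⁺ = {A, C}; {A, B}⁺ = {A, B} — none reach the full schema.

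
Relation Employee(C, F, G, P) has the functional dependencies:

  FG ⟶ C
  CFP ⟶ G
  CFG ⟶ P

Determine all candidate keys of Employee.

(F, G), (C, F, P)

Attribute F never appears on the right-hand side of any dependency, so F must belong to every candidate key.
{F}⁺ = {F}, which is not all of the schema, so we must add further attributes.
{F, G}⁺: FG→C adds C; CFG→P adds P → {C, F, G, P}. Minimal: {G}⁺ = {G}; {F}⁺ = {F} — none reach the full schema.
{C, F, P}⁺: CFP→G adds G → {C, F, G, P}. Minimal: {F, P}⁺ = {F, P}; {C, P}⁺ = {C, P}; {C, F}⁺ = {C, F} — none reach the full schema.
Any other superkey contains one of these as a subset, so there are no further candidate keys.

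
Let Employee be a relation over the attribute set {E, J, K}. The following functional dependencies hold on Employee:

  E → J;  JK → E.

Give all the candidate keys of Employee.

Attribute K never appears on the right-hand side of any dependency, so K must belong to every candidate key.
{K}⁺ = {K}, which is not all of the schema, so we must add further attributes.
{E, K}⁺: E→J adds J → {E, J, K}. Minimal: {K}⁺ = {K}; {E}⁺ = {E, J} — none reach the full schema.
{J, K}⁺: JK→E adds E → {E, J, K}. Minimal: {K}⁺ = {K}; {J}⁺ = {J} — none reach the full schema.

{E, K}, {J, K}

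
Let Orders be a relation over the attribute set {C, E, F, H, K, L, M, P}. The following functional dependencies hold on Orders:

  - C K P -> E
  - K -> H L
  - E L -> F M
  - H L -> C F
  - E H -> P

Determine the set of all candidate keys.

Attribute K never appears on the right-hand side of any dependency, so K must belong to every candidate key.
{K}⁺ = {C, F, H, K, L}, which is not all of the schema, so we must add further attributes.
{E, K}⁺: K→HL adds H, L; EL→FM adds F, M; HL→CF adds C; EH→P adds P → {C, E, F, H, K, L, M, P}. Minimal: {K}⁺ = {C, F, H, K, L}; {E}⁺ = {E} — none reach the full schema.
{K, P}⁺: K→HL adds H, L; HL→CF adds C, F; CKP→E adds E; EL→FM adds M → {C, E, F, H, K, L, M, P}. Minimal: {P}⁺ = {P}; {K}⁺ = {C, F, H, K, L} — none reach the full schema.

EK, KP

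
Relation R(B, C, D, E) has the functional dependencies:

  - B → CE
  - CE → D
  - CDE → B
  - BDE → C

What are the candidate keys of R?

(B), (C, E)

{B}⁺: B→CE adds C, E; CE→D adds D → {B, C, D, E}.
{C, E}⁺: CE→D adds D; CDE→B adds B → {B, C, D, E}.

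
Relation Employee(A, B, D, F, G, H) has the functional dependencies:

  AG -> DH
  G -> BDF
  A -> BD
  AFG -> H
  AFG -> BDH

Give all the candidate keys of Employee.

Attributes A, G never appear on any right-hand side, so every candidate key must contain {A, G}.
{A, G}⁺ = {A, B, D, F, G, H}, which is all of the schema, so {A, G} is the only candidate key.

AG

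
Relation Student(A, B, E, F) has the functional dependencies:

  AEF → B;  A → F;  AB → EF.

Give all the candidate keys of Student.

Attribute A never appears on the right-hand side of any dependency, so A must belong to every candidate key.
{A}⁺ = {A, F}, which is not all of the schema, so we must add further attributes.
{A, B}⁺: A→F adds F; AB→EF adds E → {A, B, E, F}. Minimal: {B}⁺ = {B}; {A}⁺ = {A, F} — none reach the full schema.
{A, E}⁺: A→F adds F; AEF→B adds B → {A, B, E, F}. Minimal: {E}⁺ = {E}; {A}⁺ = {A, F} — none reach the full schema.
Any other superkey contains one of these as a subset, so there are no further candidate keys.

{A, B}, {A, E}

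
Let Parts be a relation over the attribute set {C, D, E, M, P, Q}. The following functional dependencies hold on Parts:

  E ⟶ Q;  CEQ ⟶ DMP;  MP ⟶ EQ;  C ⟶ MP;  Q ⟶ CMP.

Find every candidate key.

(C); (E); (Q); (M, P)

{C}⁺: C→MP adds M, P; MP→EQ adds E, Q; CEQ→DMP adds D → {C, D, E, M, P, Q}.
{E}⁺: E→Q adds Q; Q→CMP adds C, M, P; CEQ→DMP adds D → {C, D, E, M, P, Q}.
{Q}⁺: Q→CMP adds C, M, P; MP→EQ adds E; CEQ→DMP adds D → {C, D, E, M, P, Q}.
{M, P}⁺: MP→EQ adds E, Q; Q→CMP adds C; CEQ→DMP adds D → {C, D, E, M, P, Q}. Minimal: {P}⁺ = {P}; {M}⁺ = {M} — none reach the full schema.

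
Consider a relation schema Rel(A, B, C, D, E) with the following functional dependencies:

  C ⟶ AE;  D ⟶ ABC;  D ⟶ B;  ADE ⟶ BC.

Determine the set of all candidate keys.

(D)

Attribute D never appears on the right-hand side of any dependency, so D must belong to every candidate key.
{D}⁺ = {A, B, C, D, E}, which is all of the schema, so {D} is the only candidate key.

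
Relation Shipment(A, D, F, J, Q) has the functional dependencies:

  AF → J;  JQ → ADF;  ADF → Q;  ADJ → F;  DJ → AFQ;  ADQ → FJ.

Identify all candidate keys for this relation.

{D, J}, {J, Q}, {A, D, F}, {A, D, Q}, {A, F, Q}

{D, J}⁺: DJ→AFQ adds A, F, Q → {A, D, F, J, Q}. Minimal: {J}⁺ = {J}; {D}⁺ = {D} — none reach the full schema.
{J, Q}⁺: JQ→ADF adds A, D, F → {A, D, F, J, Q}. Minimal: {Q}⁺ = {Q}; {J}⁺ = {J} — none reach the full schema.
{A, D, F}⁺: AF→J adds J; ADF→Q adds Q → {A, D, F, J, Q}. Minimal: {D, F}⁺ = {D, F}; {A, F}⁺ = {A, F, J}; {A, D}⁺ = {A, D} — none reach the full schema.
{A, D, Q}⁺: ADQ→FJ adds F, J → {A, D, F, J, Q}. Minimal: {D, Q}⁺ = {D, Q}; {A, Q}⁺ = {A, Q}; {A, D}⁺ = {A, D} — none reach the full schema.
{A, F, Q}⁺: AF→J adds J; JQ→ADF adds D → {A, D, F, J, Q}. Minimal: {F, Q}⁺ = {F, Q}; {A, Q}⁺ = {A, Q}; {A, F}⁺ = {A, F, J} — none reach the full schema.
Any other superkey contains one of these as a subset, so there are no further candidate keys.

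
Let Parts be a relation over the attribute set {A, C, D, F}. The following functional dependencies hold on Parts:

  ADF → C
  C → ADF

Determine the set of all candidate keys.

C, ADF

{C}⁺: C→ADF adds A, D, F → {A, C, D, F}.
{A, D, F}⁺: ADF→C adds C → {A, C, D, F}.
Any other superkey contains one of these as a subset, so there are no further candidate keys.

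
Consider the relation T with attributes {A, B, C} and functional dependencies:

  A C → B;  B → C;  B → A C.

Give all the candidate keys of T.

{B}⁺: B→C adds C; B→AC adds A → {A, B, C}.
{A, C}⁺: AC→B adds B → {A, B, C}. Minimal: {C}⁺ = {C}; {A}⁺ = {A} — none reach the full schema.
Any other superkey contains one of these as a subset, so there are no further candidate keys.

B, AC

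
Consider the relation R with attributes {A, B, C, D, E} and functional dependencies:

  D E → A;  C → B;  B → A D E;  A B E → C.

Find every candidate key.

{B}⁺: B→ADE adds A, D, E; ABE→C adds C → {A, B, C, D, E}.
{C}⁺: C→B adds B; B→ADE adds A, D, E → {A, B, C, D, E}.

(B), (C)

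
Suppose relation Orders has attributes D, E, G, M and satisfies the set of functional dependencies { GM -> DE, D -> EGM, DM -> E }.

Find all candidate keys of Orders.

{D}, {G, M}

{D}⁺: D→EGM adds E, G, M → {D, E, G, M}.
{G, M}⁺: GM→DE adds D, E → {D, E, G, M}. Minimal: {M}⁺ = {M}; {G}⁺ = {G} — none reach the full schema.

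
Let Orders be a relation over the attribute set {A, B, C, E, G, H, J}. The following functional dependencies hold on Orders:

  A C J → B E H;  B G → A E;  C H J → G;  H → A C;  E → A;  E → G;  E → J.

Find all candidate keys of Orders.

{C, E}⁺: E→A adds A; E→G adds G; E→J adds J; ACJ→BEH adds B, H → {A, B, C, E, G, H, J}. Minimal: {E}⁺ = {A, E, G, J}; {C}⁺ = {C} — none reach the full schema.
{E, H}⁺: H→AC adds A, C; E→G adds G; E→J adds J; ACJ→BEH adds B → {A, B, C, E, G, H, J}. Minimal: {H}⁺ = {A, C, H}; {E}⁺ = {A, E, G, J} — none reach the full schema.
{H, J}⁺: H→AC adds A, C; ACJ→BEH adds B, E; CHJ→G adds G → {A, B, C, E, G, H, J}. Minimal: {J}⁺ = {J}; {H}⁺ = {A, C, H} — none reach the full schema.
{A, C, J}⁺: ACJ→BEH adds B, E, H; CHJ→G adds G → {A, B, C, E, G, H, J}. Minimal: {C, J}⁺ = {C, J}; {A, J}⁺ = {A, J}; {A, C}⁺ = {A, C} — none reach the full schema.
{B, C, G}⁺: BG→AE adds A, E; E→J adds J; ACJ→BEH adds H → {A, B, C, E, G, H, J}. Minimal: {C, G}⁺ = {C, G}; {B, G}⁺ = {A, B, E, G, J}; {B, C}⁺ = {B, C} — none reach the full schema.
{B, G, H}⁺: BG→AE adds A, E; H→AC adds C; E→J adds J → {A, B, C, E, G, H, J}. Minimal: {G, H}⁺ = {A, C, G, H}; {B, H}⁺ = {A, B, C, H}; {B, G}⁺ = {A, B, E, G, J} — none reach the full schema.
Any other superkey contains one of these as a subset, so there are no further candidate keys.

{C, E}, {E, H}, {H, J}, {A, C, J}, {B, C, G}, {B, G, H}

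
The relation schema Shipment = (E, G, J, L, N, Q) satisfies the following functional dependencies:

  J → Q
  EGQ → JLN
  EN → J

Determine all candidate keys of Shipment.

Attributes E, G never appear on any right-hand side, so every candidate key must contain {E, G}.
{E, G}⁺ = {E, G}, which is not all of the schema, so we must add further attributes.
{E, G, J}⁺: J→Q adds Q; EGQ→JLN adds L, N → {E, G, J, L, N, Q}. Minimal: {G, J}⁺ = {G, J, Q}; {E, J}⁺ = {E, J, Q}; {E, G}⁺ = {E, G} — none reach the full schema.
{E, G, N}⁺: EN→J adds J; J→Q adds Q; EGQ→JLN adds L → {E, G, J, L, N, Q}. Minimal: {G, N}⁺ = {G, N}; {E, N}⁺ = {E, J, N, Q}; {E, G}⁺ = {E, G} — none reach the full schema.
{E, G, Q}⁺: EGQ→JLN adds J, L, N → {E, G, J, L, N, Q}. Minimal: {G, Q}⁺ = {G, Q}; {E, Q}⁺ = {E, Q}; {E, G}⁺ = {E, G} — none reach the full schema.
Any other superkey contains one of these as a subset, so there are no further candidate keys.

{E, G, J}, {E, G, N}, {E, G, Q}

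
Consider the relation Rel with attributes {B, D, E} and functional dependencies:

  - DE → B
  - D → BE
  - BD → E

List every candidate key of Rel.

Attribute D never appears on the right-hand side of any dependency, so D must belong to every candidate key.
{D}⁺ = {B, D, E}, which is all of the schema, so {D} is the only candidate key.

{D}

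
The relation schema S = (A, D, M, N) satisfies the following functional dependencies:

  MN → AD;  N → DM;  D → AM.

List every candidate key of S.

Attribute N never appears on the right-hand side of any dependency, so N must belong to every candidate key.
{N}⁺ = {A, D, M, N}, which is all of the schema, so {N} is the only candidate key.

N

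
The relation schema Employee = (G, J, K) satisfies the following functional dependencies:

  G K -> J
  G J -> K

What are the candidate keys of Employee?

Attribute G never appears on the right-hand side of any dependency, so G must belong to every candidate key.
{G}⁺ = {G}, which is not all of the schema, so we must add further attributes.
{G, J}⁺: GJ→K adds K → {G, J, K}. Minimal: {J}⁺ = {J}; {G}⁺ = {G} — none reach the full schema.
{G, K}⁺: GK→J adds J → {G, J, K}. Minimal: {K}⁺ = {K}; {G}⁺ = {G} — none reach the full schema.

GJ; GK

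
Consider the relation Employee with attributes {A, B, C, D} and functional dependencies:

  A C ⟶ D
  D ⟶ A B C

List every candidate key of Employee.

{D}⁺: D→ABC adds A, B, C → {A, B, C, D}.
{A, C}⁺: AC→D adds D; D→ABC adds B → {A, B, C, D}.

{D}, {A, C}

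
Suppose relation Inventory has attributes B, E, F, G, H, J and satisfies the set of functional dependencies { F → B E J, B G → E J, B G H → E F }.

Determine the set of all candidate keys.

{B, G, H}; {F, G, H}

Attributes G, H never appear on any right-hand side, so every candidate key must contain {G, H}.
{G, H}⁺ = {G, H}, which is not all of the schema, so we must add further attributes.
{B, G, H}⁺: BG→EJ adds E, J; BGH→EF adds F → {B, E, F, G, H, J}. Minimal: {G, H}⁺ = {G, H}; {B, H}⁺ = {B, H}; {B, G}⁺ = {B, E, G, J} — none reach the full schema.
{F, G, H}⁺: F→BEJ adds B, E, J → {B, E, F, G, H, J}. Minimal: {G, H}⁺ = {G, H}; {F, H}⁺ = {B, E, F, H, J}; {F, G}⁺ = {B, E, F, G, J} — none reach the full schema.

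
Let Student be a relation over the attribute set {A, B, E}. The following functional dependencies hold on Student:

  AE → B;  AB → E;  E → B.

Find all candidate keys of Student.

Attribute A never appears on the right-hand side of any dependency, so A must belong to every candidate key.
{A}⁺ = {A}, which is not all of the schema, so we must add further attributes.
{A, B}⁺: AB→E adds E → {A, B, E}. Minimal: {B}⁺ = {B}; {A}⁺ = {A} — none reach the full schema.
{A, E}⁺: AE→B adds B → {A, B, E}. Minimal: {E}⁺ = {B, E}; {A}⁺ = {A} — none reach the full schema.
Any other superkey contains one of these as a subset, so there are no further candidate keys.

{A, B}; {A, E}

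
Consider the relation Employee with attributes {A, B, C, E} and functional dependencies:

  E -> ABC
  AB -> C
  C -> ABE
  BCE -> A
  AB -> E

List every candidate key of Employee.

{C}, {E}, {A, B}

{C}⁺: C→ABE adds A, B, E → {A, B, C, E}.
{E}⁺: E→ABC adds A, B, C → {A, B, C, E}.
{A, B}⁺: AB→C adds C; C→ABE adds E → {A, B, C, E}.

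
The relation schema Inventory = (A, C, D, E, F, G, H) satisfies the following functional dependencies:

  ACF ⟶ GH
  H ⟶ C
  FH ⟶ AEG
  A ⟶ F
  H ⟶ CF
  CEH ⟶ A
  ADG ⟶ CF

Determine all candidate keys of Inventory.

DH, ACD, ADG

Attribute D never appears on the right-hand side of any dependency, so D must belong to every candidate key.
{D}⁺ = {D}, which is not all of the schema, so we must add further attributes.
{D, H}⁺: H→C adds C; H→CF adds F; FH→AEG adds A, E, G → {A, C, D, E, F, G, H}. Minimal: {H}⁺ = {A, C, E, F, G, H}; {D}⁺ = {D} — none reach the full schema.
{A, C, D}⁺: A→F adds F; ACF→GH adds G, H; FH→AEG adds E → {A, C, D, E, F, G, H}. Minimal: {C, D}⁺ = {C, D}; {A, D}⁺ = {A, D, F}; {A, C}⁺ = {A, C, E, F, G, H} — none reach the full schema.
{A, D, G}⁺: A→F adds F; ADG→CF adds C; ACF→GH adds H; FH→AEG adds E → {A, C, D, E, F, G, H}. Minimal: {D, G}⁺ = {D, G}; {A, G}⁺ = {A, F, G}; {A, D}⁺ = {A, D, F} — none reach the full schema.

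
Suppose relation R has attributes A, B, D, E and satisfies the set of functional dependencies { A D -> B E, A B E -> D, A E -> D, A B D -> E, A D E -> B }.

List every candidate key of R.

Attribute A never appears on the right-hand side of any dependency, so A must belong to every candidate key.
{A}⁺ = {A}, which is not all of the schema, so we must add further attributes.
{A, D}⁺: AD→BE adds B, E → {A, B, D, E}. Minimal: {D}⁺ = {D}; {A}⁺ = {A} — none reach the full schema.
{A, E}⁺: AE→D adds D; ADE→B adds B → {A, B, D, E}. Minimal: {E}⁺ = {E}; {A}⁺ = {A} — none reach the full schema.
Any other superkey contains one of these as a subset, so there are no further candidate keys.

{A, D}, {A, E}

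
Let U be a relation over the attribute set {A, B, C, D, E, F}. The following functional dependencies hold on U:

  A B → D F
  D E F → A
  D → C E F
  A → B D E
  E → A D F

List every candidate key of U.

A, D, E

{A}⁺: A→BDE adds B, D, E; E→ADF adds F; D→CEF adds C → {A, B, C, D, E, F}.
{D}⁺: D→CEF adds C, E, F; E→ADF adds A; A→BDE adds B → {A, B, C, D, E, F}.
{E}⁺: E→ADF adds A, D, F; D→CEF adds C; A→BDE adds B → {A, B, C, D, E, F}.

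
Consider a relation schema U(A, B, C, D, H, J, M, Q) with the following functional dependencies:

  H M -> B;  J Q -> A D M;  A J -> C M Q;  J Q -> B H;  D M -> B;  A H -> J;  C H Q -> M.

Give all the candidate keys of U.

{A, H}⁺: AH→J adds J; AJ→CMQ adds C, M, Q; JQ→BH adds B; JQ→ADM adds D → {A, B, C, D, H, J, M, Q}. Minimal: {H}⁺ = {H}; {A}⁺ = {A} — none reach the full schema.
{A, J}⁺: AJ→CMQ adds C, M, Q; JQ→BH adds B, H; JQ→ADM adds D → {A, B, C, D, H, J, M, Q}. Minimal: {J}⁺ = {J}; {A}⁺ = {A} — none reach the full schema.
{J, Q}⁺: JQ→ADM adds A, D, M; AJ→CMQ adds C; JQ→BH adds B, H → {A, B, C, D, H, J, M, Q}. Minimal: {Q}⁺ = {Q}; {J}⁺ = {J} — none reach the full schema.
Any other superkey contains one of these as a subset, so there are no further candidate keys.

AH, AJ, JQ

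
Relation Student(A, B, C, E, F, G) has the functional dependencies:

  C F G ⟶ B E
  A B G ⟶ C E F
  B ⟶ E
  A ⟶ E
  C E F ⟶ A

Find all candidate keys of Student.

{A, B, G}, {C, F, G}

Attribute G never appears on the right-hand side of any dependency, so G must belong to every candidate key.
{G}⁺ = {G}, which is not all of the schema, so we must add further attributes.
{A, B, G}⁺: ABG→CEF adds C, E, F → {A, B, C, E, F, G}. Minimal: {B, G}⁺ = {B, E, G}; {A, G}⁺ = {A, E, G}; {A, B}⁺ = {A, B, E} — none reach the full schema.
{C, F, G}⁺: CFG→BE adds B, E; CEF→A adds A → {A, B, C, E, F, G}. Minimal: {F, G}⁺ = {F, G}; {C, G}⁺ = {C, G}; {C, F}⁺ = {C, F} — none reach the full schema.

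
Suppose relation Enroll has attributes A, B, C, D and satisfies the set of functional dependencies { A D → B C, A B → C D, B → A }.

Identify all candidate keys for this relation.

B, AD

{B}⁺: B→A adds A; AB→CD adds C, D → {A, B, C, D}.
{A, D}⁺: AD→BC adds B, C → {A, B, C, D}. Minimal: {D}⁺ = {D}; {A}⁺ = {A} — none reach the full schema.
Any other superkey contains one of these as a subset, so there are no further candidate keys.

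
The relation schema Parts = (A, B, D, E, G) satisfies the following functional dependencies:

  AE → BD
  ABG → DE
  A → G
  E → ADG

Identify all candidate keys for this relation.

{E}⁺: E→ADG adds A, D, G; AE→BD adds B → {A, B, D, E, G}.
{A, B}⁺: A→G adds G; ABG→DE adds D, E → {A, B, D, E, G}. Minimal: {B}⁺ = {B}; {A}⁺ = {A, G} — none reach the full schema.

(E); (A, B)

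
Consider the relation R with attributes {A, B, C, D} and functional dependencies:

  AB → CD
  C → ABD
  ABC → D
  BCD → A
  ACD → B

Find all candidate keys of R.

{C}⁺: C→ABD adds A, B, D → {A, B, C, D}.
{A, B}⁺: AB→CD adds C, D → {A, B, C, D}. Minimal: {B}⁺ = {B}; {A}⁺ = {A} — none reach the full schema.

{C}; {A, B}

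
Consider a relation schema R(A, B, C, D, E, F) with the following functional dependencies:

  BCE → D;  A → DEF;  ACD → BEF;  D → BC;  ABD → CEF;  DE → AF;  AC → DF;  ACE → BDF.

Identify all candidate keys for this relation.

A, DE, BCE

{A}⁺: A→DEF adds D, E, F; D→BC adds B, C → {A, B, C, D, E, F}.
{D, E}⁺: D→BC adds B, C; DE→AF adds A, F → {A, B, C, D, E, F}.
{B, C, E}⁺: BCE→D adds D; DE→AF adds A, F → {A, B, C, D, E, F}.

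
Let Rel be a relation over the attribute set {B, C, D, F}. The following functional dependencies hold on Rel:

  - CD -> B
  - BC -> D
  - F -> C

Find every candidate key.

Attribute F never appears on the right-hand side of any dependency, so F must belong to every candidate key.
{F}⁺ = {C, F}, which is not all of the schema, so we must add further attributes.
{B, F}⁺: F→C adds C; BC→D adds D → {B, C, D, F}.
{D, F}⁺: F→C adds C; CD→B adds B → {B, C, D, F}.

BF; DF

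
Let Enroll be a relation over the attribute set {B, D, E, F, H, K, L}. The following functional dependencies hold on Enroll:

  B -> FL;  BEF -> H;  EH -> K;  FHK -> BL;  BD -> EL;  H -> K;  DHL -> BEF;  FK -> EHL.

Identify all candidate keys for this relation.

Attribute D never appears on the right-hand side of any dependency, so D must belong to every candidate key.
{D}⁺ = {D}, which is not all of the schema, so we must add further attributes.
{B, D}⁺: B→FL adds F, L; BD→EL adds E; BEF→H adds H; EH→K adds K → {B, D, E, F, H, K, L}.
{D, F, H}⁺: H→K adds K; FK→EHL adds E, L; FHK→BL adds B → {B, D, E, F, H, K, L}.
{D, F, K}⁺: FK→EHL adds E, H, L; FHK→BL adds B → {B, D, E, F, H, K, L}.
{D, H, L}⁺: H→K adds K; DHL→BEF adds B, E, F → {B, D, E, F, H, K, L}.
Any other superkey contains one of these as a subset, so there are no further candidate keys.

{B, D}; {D, F, H}; {D, F, K}; {D, H, L}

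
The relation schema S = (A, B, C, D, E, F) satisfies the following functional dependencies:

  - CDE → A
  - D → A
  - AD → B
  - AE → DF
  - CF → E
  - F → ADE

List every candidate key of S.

Attribute C never appears on the right-hand side of any dependency, so C must belong to every candidate key.
{C}⁺ = {C}, which is not all of the schema, so we must add further attributes.
{C, F}⁺: CF→E adds E; F→ADE adds A, D; AD→B adds B → {A, B, C, D, E, F}. Minimal: {F}⁺ = {A, B, D, E, F}; {C}⁺ = {C} — none reach the full schema.
{A, C, E}⁺: AE→DF adds D, F; AD→B adds B → {A, B, C, D, E, F}. Minimal: {C, E}⁺ = {C, E}; {A, E}⁺ = {A, B, D, E, F}; {A, C}⁺ = {A, C} — none reach the full schema.
{C, D, E}⁺: CDE→A adds A; AD→B adds B; AE→DF adds F → {A, B, C, D, E, F}. Minimal: {D, E}⁺ = {A, B, D, E, F}; {C, E}⁺ = {C, E}; {C, D}⁺ = {A, B, C, D} — none reach the full schema.

{C, F}, {A, C, E}, {C, D, E}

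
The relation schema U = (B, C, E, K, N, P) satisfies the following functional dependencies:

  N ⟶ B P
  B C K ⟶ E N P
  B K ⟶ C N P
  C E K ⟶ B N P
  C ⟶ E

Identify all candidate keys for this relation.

Attribute K never appears on the right-hand side of any dependency, so K must belong to every candidate key.
{K}⁺ = {K}, which is not all of the schema, so we must add further attributes.
{B, K}⁺: BK→CNP adds C, N, P; C→E adds E → {B, C, E, K, N, P}. Minimal: {K}⁺ = {K}; {B}⁺ = {B} — none reach the full schema.
{C, K}⁺: C→E adds E; CEK→BNP adds B, N, P → {B, C, E, K, N, P}. Minimal: {K}⁺ = {K}; {C}⁺ = {C, E} — none reach the full schema.
{K, N}⁺: N→BP adds B, P; BK→CNP adds C; C→E adds E → {B, C, E, K, N, P}. Minimal: {N}⁺ = {B, N, P}; {K}⁺ = {K} — none reach the full schema.
Any other superkey contains one of these as a subset, so there are no further candidate keys.

{B, K}; {C, K}; {K, N}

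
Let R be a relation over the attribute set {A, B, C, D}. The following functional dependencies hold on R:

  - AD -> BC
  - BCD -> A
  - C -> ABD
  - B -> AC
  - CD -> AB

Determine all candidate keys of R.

{B}⁺: B→AC adds A, C; C→ABD adds D → {A, B, C, D}.
{C}⁺: C→ABD adds A, B, D → {A, B, C, D}.
{A, D}⁺: AD→BC adds B, C → {A, B, C, D}. Minimal: {D}⁺ = {D}; {A}⁺ = {A} — none reach the full schema.

{B}, {C}, {A, D}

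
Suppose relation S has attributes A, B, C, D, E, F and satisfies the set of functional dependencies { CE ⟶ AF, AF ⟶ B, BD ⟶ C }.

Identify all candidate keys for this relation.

{B, D, E}⁺: BD→C adds C; CE→AF adds A, F → {A, B, C, D, E, F}. Minimal: {D, E}⁺ = {D, E}; {B, E}⁺ = {B, E}; {B, D}⁺ = {B, C, D} — none reach the full schema.
{C, D, E}⁺: CE→AF adds A, F; AF→B adds B → {A, B, C, D, E, F}. Minimal: {D, E}⁺ = {D, E}; {C, E}⁺ = {A, B, C, E, F}; {C, D}⁺ = {C, D} — none reach the full schema.
{A, D, E, F}⁺: AF→B adds B; BD→C adds C → {A, B, C, D, E, F}. Minimal: {D, E, F}⁺ = {D, E, F}; {A, E, F}⁺ = {A, B, E, F}; {A, D, F}⁺ = {A, B, C, D, F}; … — none reach the full schema.

BDE, CDE, ADEF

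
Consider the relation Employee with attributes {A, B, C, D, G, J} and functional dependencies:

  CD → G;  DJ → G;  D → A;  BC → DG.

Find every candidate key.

Attributes B, C, J never appear on any right-hand side, so every candidate key must contain {B, C, J}.
{B, C, J}⁺ = {A, B, C, D, G, J}, which is all of the schema, so {B, C, J} is the only candidate key.

{B, C, J}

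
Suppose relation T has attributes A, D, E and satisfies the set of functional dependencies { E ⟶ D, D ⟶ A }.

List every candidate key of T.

Attribute E never appears on the right-hand side of any dependency, so E must belong to every candidate key.
{E}⁺ = {A, D, E}, which is all of the schema, so {E} is the only candidate key.

{E}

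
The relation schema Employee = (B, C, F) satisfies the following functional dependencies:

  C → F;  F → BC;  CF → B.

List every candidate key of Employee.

C, F

{C}⁺: C→F adds F; F→BC adds B → {B, C, F}.
{F}⁺: F→BC adds B, C → {B, C, F}.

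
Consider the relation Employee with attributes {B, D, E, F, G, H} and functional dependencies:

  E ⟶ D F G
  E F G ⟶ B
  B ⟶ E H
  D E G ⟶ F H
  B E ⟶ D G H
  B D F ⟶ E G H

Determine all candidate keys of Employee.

{B}⁺: B→EH adds E, H; BE→DGH adds D, G; E→DFG adds F → {B, D, E, F, G, H}.
{E}⁺: E→DFG adds D, F, G; EFG→B adds B; B→EH adds H → {B, D, E, F, G, H}.

B; E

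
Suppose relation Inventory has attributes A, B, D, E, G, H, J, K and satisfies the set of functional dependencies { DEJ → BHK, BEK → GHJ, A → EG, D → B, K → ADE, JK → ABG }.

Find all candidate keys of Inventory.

{K}⁺: K→ADE adds A, D, E; A→EG adds G; D→B adds B; BEK→GHJ adds H, J → {A, B, D, E, G, H, J, K}.
{A, D, J}⁺: A→EG adds E, G; D→B adds B; DEJ→BHK adds H, K → {A, B, D, E, G, H, J, K}. Minimal: {D, J}⁺ = {B, D, J}; {A, J}⁺ = {A, E, G, J}; {A, D}⁺ = {A, B, D, E, G} — none reach the full schema.
{D, E, J}⁺: DEJ→BHK adds B, H, K; BEK→GHJ adds G; K→ADE adds A → {A, B, D, E, G, H, J, K}. Minimal: {E, J}⁺ = {E, J}; {D, J}⁺ = {B, D, J}; {D, E}⁺ = {B, D, E} — none reach the full schema.
Any other superkey contains one of these as a subset, so there are no further candidate keys.

K, ADJ, DEJ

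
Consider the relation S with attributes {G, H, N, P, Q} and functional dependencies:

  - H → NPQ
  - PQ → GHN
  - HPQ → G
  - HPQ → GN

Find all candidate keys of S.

(H), (P, Q)

{H}⁺: H→NPQ adds N, P, Q; PQ→GHN adds G → {G, H, N, P, Q}.
{P, Q}⁺: PQ→GHN adds G, H, N → {G, H, N, P, Q}. Minimal: {Q}⁺ = {Q}; {P}⁺ = {P} — none reach the full schema.
Any other superkey contains one of these as a subset, so there are no further candidate keys.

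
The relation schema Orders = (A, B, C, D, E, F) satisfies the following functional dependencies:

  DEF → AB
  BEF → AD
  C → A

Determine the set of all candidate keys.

{B, C, E, F}, {C, D, E, F}

Attributes C, E, F never appear on any right-hand side, so every candidate key must contain {C, E, F}.
{C, E, F}⁺ = {A, C, E, F}, which is not all of the schema, so we must add further attributes.
{B, C, E, F}⁺: BEF→AD adds A, D → {A, B, C, D, E, F}. Minimal: {C, E, F}⁺ = {A, C, E, F}; {B, E, F}⁺ = {A, B, D, E, F}; {B, C, F}⁺ = {A, B, C, F}; … — none reach the full schema.
{C, D, E, F}⁺: DEF→AB adds A, B → {A, B, C, D, E, F}. Minimal: {D, E, F}⁺ = {A, B, D, E, F}; {C, E, F}⁺ = {A, C, E, F}; {C, D, F}⁺ = {A, C, D, F}; … — none reach the full schema.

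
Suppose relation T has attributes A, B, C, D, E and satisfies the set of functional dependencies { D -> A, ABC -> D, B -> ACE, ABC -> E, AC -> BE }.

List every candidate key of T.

(B), (A, C), (C, D)

{B}⁺: B→ACE adds A, C, E; ABC→D adds D → {A, B, C, D, E}.
{A, C}⁺: AC→BE adds B, E; ABC→D adds D → {A, B, C, D, E}. Minimal: {C}⁺ = {C}; {A}⁺ = {A} — none reach the full schema.
{C, D}⁺: D→A adds A; AC→BE adds B, E → {A, B, C, D, E}. Minimal: {D}⁺ = {A, D}; {C}⁺ = {C} — none reach the full schema.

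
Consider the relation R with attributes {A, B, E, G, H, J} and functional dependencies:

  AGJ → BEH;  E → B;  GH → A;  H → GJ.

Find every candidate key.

{H}⁺: H→GJ adds G, J; GH→A adds A; AGJ→BEH adds B, E → {A, B, E, G, H, J}.
{A, G, J}⁺: AGJ→BEH adds B, E, H → {A, B, E, G, H, J}.

(H), (A, G, J)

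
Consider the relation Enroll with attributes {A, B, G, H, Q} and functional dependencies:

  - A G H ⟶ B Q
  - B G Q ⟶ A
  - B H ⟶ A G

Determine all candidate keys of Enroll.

{B, H}, {A, G, H}

Attribute H never appears on the right-hand side of any dependency, so H must belong to every candidate key.
{H}⁺ = {H}, which is not all of the schema, so we must add further attributes.
{B, H}⁺: BH→AG adds A, G; AGH→BQ adds Q → {A, B, G, H, Q}. Minimal: {H}⁺ = {H}; {B}⁺ = {B} — none reach the full schema.
{A, G, H}⁺: AGH→BQ adds B, Q → {A, B, G, H, Q}. Minimal: {G, H}⁺ = {G, H}; {A, H}⁺ = {A, H}; {A, G}⁺ = {A, G} — none reach the full schema.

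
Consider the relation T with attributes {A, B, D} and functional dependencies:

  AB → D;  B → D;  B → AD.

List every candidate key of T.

Attribute B never appears on the right-hand side of any dependency, so B must belong to every candidate key.
{B}⁺ = {A, B, D}, which is all of the schema, so {B} is the only candidate key.

(B)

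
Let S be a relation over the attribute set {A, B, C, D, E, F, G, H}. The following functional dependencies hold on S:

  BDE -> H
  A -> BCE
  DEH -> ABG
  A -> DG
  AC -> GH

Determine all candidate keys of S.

{A, F}, {B, D, E, F}, {D, E, F, H}

Attribute F never appears on the right-hand side of any dependency, so F must belong to every candidate key.
{F}⁺ = {F}, which is not all of the schema, so we must add further attributes.
{A, F}⁺: A→BCE adds B, C, E; A→DG adds D, G; AC→GH adds H → {A, B, C, D, E, F, G, H}. Minimal: {F}⁺ = {F}; {A}⁺ = {A, B, C, D, E, G, H} — none reach the full schema.
{B, D, E, F}⁺: BDE→H adds H; DEH→ABG adds A, G; A→BCE adds C → {A, B, C, D, E, F, G, H}. Minimal: {D, E, F}⁺ = {D, E, F}; {B, E, F}⁺ = {B, E, F}; {B, D, F}⁺ = {B, D, F}; … — none reach the full schema.
{D, E, F, H}⁺: DEH→ABG adds A, B, G; A→BCE adds C → {A, B, C, D, E, F, G, H}. Minimal: {E, F, H}⁺ = {E, F, H}; {D, F, H}⁺ = {D, F, H}; {D, E, H}⁺ = {A, B, C, D, E, G, H}; … — none reach the full schema.
Any other superkey contains one of these as a subset, so there are no further candidate keys.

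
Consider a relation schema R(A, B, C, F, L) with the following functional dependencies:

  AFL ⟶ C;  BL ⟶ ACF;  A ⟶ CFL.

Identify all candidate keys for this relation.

{A, B}; {B, L}

Attribute B never appears on the right-hand side of any dependency, so B must belong to every candidate key.
{B}⁺ = {B}, which is not all of the schema, so we must add further attributes.
{A, B}⁺: A→CFL adds C, F, L → {A, B, C, F, L}. Minimal: {B}⁺ = {B}; {A}⁺ = {A, C, F, L} — none reach the full schema.
{B, L}⁺: BL→ACF adds A, C, F → {A, B, C, F, L}. Minimal: {L}⁺ = {L}; {B}⁺ = {B} — none reach the full schema.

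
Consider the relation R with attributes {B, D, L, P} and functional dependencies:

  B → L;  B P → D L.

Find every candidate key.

{B, P}

Attributes B, P never appear on any right-hand side, so every candidate key must contain {B, P}.
{B, P}⁺ = {B, D, L, P}, which is all of the schema, so {B, P} is the only candidate key.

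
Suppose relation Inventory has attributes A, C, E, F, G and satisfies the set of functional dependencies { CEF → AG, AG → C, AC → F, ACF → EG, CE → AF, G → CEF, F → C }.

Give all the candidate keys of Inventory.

{G}⁺: G→CEF adds C, E, F; CEF→AG adds A → {A, C, E, F, G}.
{A, C}⁺: AC→F adds F; ACF→EG adds E, G → {A, C, E, F, G}.
{A, F}⁺: F→C adds C; ACF→EG adds E, G → {A, C, E, F, G}.
{C, E}⁺: CE→AF adds A, F; CEF→AG adds G → {A, C, E, F, G}.
{E, F}⁺: F→C adds C; CEF→AG adds A, G → {A, C, E, F, G}.
Any other superkey contains one of these as a subset, so there are no further candidate keys.

{G}, {A, C}, {A, F}, {C, E}, {E, F}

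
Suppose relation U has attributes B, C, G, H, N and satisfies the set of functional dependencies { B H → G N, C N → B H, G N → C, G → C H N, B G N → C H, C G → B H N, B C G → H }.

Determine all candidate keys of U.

{G}, {B, H}, {C, N}

{G}⁺: G→CHN adds C, H, N; CG→BHN adds B → {B, C, G, H, N}.
{B, H}⁺: BH→GN adds G, N; GN→C adds C → {B, C, G, H, N}.
{C, N}⁺: CN→BH adds B, H; BH→GN adds G → {B, C, G, H, N}.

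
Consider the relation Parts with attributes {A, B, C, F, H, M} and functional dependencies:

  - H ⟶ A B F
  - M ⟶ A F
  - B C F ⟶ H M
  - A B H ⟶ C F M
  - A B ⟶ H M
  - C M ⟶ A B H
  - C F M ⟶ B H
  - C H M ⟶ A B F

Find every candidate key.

{H}⁺: H→ABF adds A, B, F; ABH→CFM adds C, M → {A, B, C, F, H, M}.
{A, B}⁺: AB→HM adds H, M; H→ABF adds F; ABH→CFM adds C → {A, B, C, F, H, M}. Minimal: {B}⁺ = {B}; {A}⁺ = {A} — none reach the full schema.
{B, M}⁺: M→AF adds A, F; AB→HM adds H; ABH→CFM adds C → {A, B, C, F, H, M}. Minimal: {M}⁺ = {A, F, M}; {B}⁺ = {B} — none reach the full schema.
{C, M}⁺: M→AF adds A, F; CM→ABH adds B, H → {A, B, C, F, H, M}. Minimal: {M}⁺ = {A, F, M}; {C}⁺ = {C} — none reach the full schema.
{B, C, F}⁺: BCF→HM adds H, M; CM→ABH adds A → {A, B, C, F, H, M}. Minimal: {C, F}⁺ = {C, F}; {B, F}⁺ = {B, F}; {B, C}⁺ = {B, C} — none reach the full schema.
Any other superkey contains one of these as a subset, so there are no further candidate keys.

(H), (A, B), (B, M), (C, M), (B, C, F)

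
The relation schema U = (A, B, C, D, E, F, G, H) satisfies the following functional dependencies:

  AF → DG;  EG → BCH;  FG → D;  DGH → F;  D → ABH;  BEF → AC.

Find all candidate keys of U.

(A, E, F), (B, E, F), (D, E, F), (D, E, G), (E, F, G)

Attribute E never appears on the right-hand side of any dependency, so E must belong to every candidate key.
{E}⁺ = {E}, which is not all of the schema, so we must add further attributes.
{A, E, F}⁺: AF→DG adds D, G; EG→BCH adds B, C, H → {A, B, C, D, E, F, G, H}. Minimal: {E, F}⁺ = {E, F}; {A, F}⁺ = {A, B, D, F, G, H}; {A, E}⁺ = {A, E} — none reach the full schema.
{B, E, F}⁺: BEF→AC adds A, C; AF→DG adds D, G; EG→BCH adds H → {A, B, C, D, E, F, G, H}. Minimal: {E, F}⁺ = {E, F}; {B, F}⁺ = {B, F}; {B, E}⁺ = {B, E} — none reach the full schema.
{D, E, F}⁺: D→ABH adds A, B, H; BEF→AC adds C; AF→DG adds G → {A, B, C, D, E, F, G, H}. Minimal: {E, F}⁺ = {E, F}; {D, F}⁺ = {A, B, D, F, G, H}; {D, E}⁺ = {A, B, D, E, H} — none reach the full schema.
{D, E, G}⁺: EG→BCH adds B, C, H; DGH→F adds F; D→ABH adds A → {A, B, C, D, E, F, G, H}. Minimal: {E, G}⁺ = {B, C, E, G, H}; {D, G}⁺ = {A, B, D, F, G, H}; {D, E}⁺ = {A, B, D, E, H} — none reach the full schema.
{E, F, G}⁺: EG→BCH adds B, C, H; FG→D adds D; D→ABH adds A → {A, B, C, D, E, F, G, H}. Minimal: {F, G}⁺ = {A, B, D, F, G, H}; {E, G}⁺ = {B, C, E, G, H}; {E, F}⁺ = {E, F} — none reach the full schema.
Any other superkey contains one of these as a subset, so there are no further candidate keys.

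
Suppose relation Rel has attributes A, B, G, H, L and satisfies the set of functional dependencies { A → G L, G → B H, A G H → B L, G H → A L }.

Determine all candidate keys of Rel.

{A}⁺: A→GL adds G, L; G→BH adds B, H → {A, B, G, H, L}.
{G}⁺: G→BH adds B, H; GH→AL adds A, L → {A, B, G, H, L}.

(A), (G)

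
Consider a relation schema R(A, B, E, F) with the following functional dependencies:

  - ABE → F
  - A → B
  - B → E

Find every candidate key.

Attribute A never appears on the right-hand side of any dependency, so A must belong to every candidate key.
{A}⁺ = {A, B, E, F}, which is all of the schema, so {A} is the only candidate key.

(A)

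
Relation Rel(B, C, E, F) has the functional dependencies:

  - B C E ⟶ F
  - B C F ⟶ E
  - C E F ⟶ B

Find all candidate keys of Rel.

Attribute C never appears on the right-hand side of any dependency, so C must belong to every candidate key.
{C}⁺ = {C}, which is not all of the schema, so we must add further attributes.
{B, C, E}⁺: BCE→F adds F → {B, C, E, F}. Minimal: {C, E}⁺ = {C, E}; {B, E}⁺ = {B, E}; {B, C}⁺ = {B, C} — none reach the full schema.
{B, C, F}⁺: BCF→E adds E → {B, C, E, F}. Minimal: {C, F}⁺ = {C, F}; {B, F}⁺ = {B, F}; {B, C}⁺ = {B, C} — none reach the full schema.
{C, E, F}⁺: CEF→B adds B → {B, C, E, F}. Minimal: {E, F}⁺ = {E, F}; {C, F}⁺ = {C, F}; {C, E}⁺ = {C, E} — none reach the full schema.
Any other superkey contains one of these as a subset, so there are no further candidate keys.

(B, C, E), (B, C, F), (C, E, F)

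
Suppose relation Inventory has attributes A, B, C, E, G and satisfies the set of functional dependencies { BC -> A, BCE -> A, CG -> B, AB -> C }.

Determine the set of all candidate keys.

Attributes E, G never appear on any right-hand side, so every candidate key must contain {E, G}.
{E, G}⁺ = {E, G}, which is not all of the schema, so we must add further attributes.
{C, E, G}⁺: CG→B adds B; BC→A adds A → {A, B, C, E, G}. Minimal: {E, G}⁺ = {E, G}; {C, G}⁺ = {A, B, C, G}; {C, E}⁺ = {C, E} — none reach the full schema.
{A, B, E, G}⁺: AB→C adds C → {A, B, C, E, G}. Minimal: {B, E, G}⁺ = {B, E, G}; {A, E, G}⁺ = {A, E, G}; {A, B, G}⁺ = {A, B, C, G}; … — none reach the full schema.
Any other superkey contains one of these as a subset, so there are no further candidate keys.

{C, E, G}, {A, B, E, G}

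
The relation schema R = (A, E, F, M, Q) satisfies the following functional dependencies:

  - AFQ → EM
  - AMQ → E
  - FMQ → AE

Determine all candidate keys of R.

Attributes F, Q never appear on any right-hand side, so every candidate key must contain {F, Q}.
{F, Q}⁺ = {F, Q}, which is not all of the schema, so we must add further attributes.
{A, F, Q}⁺: AFQ→EM adds E, M → {A, E, F, M, Q}. Minimal: {F, Q}⁺ = {F, Q}; {A, Q}⁺ = {A, Q}; {A, F}⁺ = {A, F} — none reach the full schema.
{F, M, Q}⁺: FMQ→AE adds A, E → {A, E, F, M, Q}. Minimal: {M, Q}⁺ = {M, Q}; {F, Q}⁺ = {F, Q}; {F, M}⁺ = {F, M} — none reach the full schema.

{A, F, Q}, {F, M, Q}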